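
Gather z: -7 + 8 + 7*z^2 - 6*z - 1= 7*z^2 - 6*z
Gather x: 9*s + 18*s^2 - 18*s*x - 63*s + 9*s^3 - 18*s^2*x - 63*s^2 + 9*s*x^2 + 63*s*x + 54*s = 9*s^3 - 45*s^2 + 9*s*x^2 + x*(-18*s^2 + 45*s)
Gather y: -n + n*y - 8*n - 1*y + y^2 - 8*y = -9*n + y^2 + y*(n - 9)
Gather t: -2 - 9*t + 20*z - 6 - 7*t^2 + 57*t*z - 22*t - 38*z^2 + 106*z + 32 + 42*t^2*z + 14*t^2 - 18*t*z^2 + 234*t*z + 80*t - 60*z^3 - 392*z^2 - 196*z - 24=t^2*(42*z + 7) + t*(-18*z^2 + 291*z + 49) - 60*z^3 - 430*z^2 - 70*z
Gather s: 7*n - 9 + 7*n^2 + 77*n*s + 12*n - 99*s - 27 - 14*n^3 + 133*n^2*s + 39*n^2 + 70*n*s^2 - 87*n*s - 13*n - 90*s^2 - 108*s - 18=-14*n^3 + 46*n^2 + 6*n + s^2*(70*n - 90) + s*(133*n^2 - 10*n - 207) - 54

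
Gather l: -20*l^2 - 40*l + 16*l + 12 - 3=-20*l^2 - 24*l + 9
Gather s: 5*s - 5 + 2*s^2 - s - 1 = 2*s^2 + 4*s - 6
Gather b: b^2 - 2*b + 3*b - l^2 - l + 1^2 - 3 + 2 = b^2 + b - l^2 - l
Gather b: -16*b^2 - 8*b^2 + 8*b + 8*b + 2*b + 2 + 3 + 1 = -24*b^2 + 18*b + 6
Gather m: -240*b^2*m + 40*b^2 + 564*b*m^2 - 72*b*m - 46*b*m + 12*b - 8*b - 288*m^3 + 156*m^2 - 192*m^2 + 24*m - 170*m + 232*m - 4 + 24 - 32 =40*b^2 + 4*b - 288*m^3 + m^2*(564*b - 36) + m*(-240*b^2 - 118*b + 86) - 12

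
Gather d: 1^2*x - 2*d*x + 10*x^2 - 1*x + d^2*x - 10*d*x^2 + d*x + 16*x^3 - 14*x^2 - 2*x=d^2*x + d*(-10*x^2 - x) + 16*x^3 - 4*x^2 - 2*x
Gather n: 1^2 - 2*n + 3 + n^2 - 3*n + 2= n^2 - 5*n + 6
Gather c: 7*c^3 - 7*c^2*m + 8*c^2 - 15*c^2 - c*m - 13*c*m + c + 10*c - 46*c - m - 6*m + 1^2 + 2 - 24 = 7*c^3 + c^2*(-7*m - 7) + c*(-14*m - 35) - 7*m - 21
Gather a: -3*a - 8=-3*a - 8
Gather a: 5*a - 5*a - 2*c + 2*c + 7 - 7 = 0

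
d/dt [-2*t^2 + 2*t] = 2 - 4*t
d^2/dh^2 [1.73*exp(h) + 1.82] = 1.73*exp(h)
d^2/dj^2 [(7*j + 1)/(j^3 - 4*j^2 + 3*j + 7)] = 2*((7*j + 1)*(3*j^2 - 8*j + 3)^2 + (-21*j^2 + 56*j - (3*j - 4)*(7*j + 1) - 21)*(j^3 - 4*j^2 + 3*j + 7))/(j^3 - 4*j^2 + 3*j + 7)^3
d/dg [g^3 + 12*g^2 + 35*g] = 3*g^2 + 24*g + 35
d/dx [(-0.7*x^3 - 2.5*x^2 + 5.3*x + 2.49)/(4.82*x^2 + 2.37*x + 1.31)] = (-3.374*x^4 - 3.318*x^3 - 34.222*x^2 - 30.5536*x + 1.0417)/(23.2324*x^4 + 22.8468*x^3 + 18.2453*x^2 + 6.2094*x + 1.7161)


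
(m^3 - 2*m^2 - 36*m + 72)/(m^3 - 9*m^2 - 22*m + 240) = (m^2 + 4*m - 12)/(m^2 - 3*m - 40)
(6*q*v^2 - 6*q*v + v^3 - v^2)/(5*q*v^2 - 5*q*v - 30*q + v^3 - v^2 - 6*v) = v*(-6*q*v + 6*q - v^2 + v)/(-5*q*v^2 + 5*q*v + 30*q - v^3 + v^2 + 6*v)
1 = 1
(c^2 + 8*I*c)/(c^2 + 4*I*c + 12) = c*(c + 8*I)/(c^2 + 4*I*c + 12)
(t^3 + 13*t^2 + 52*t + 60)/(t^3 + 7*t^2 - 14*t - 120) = (t + 2)/(t - 4)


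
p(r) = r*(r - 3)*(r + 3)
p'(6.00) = 99.00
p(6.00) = 162.00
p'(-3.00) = 18.00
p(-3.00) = 0.00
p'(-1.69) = -0.43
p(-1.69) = 10.38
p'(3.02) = 18.36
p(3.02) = 0.36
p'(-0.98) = -6.12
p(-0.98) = 7.88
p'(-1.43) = -2.87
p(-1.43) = 9.95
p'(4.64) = 55.59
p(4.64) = 58.14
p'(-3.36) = 24.87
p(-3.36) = -7.69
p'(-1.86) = 1.38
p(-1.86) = 10.31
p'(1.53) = -1.98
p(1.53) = -10.19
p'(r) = r*(r - 3) + r*(r + 3) + (r - 3)*(r + 3) = 3*r^2 - 9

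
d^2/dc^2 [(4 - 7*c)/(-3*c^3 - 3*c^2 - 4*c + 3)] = 2*(189*c^5 - 27*c^4 - 309*c^3 + 126*c^2 - 63*c - 16)/(27*c^9 + 81*c^8 + 189*c^7 + 162*c^6 + 90*c^5 - 153*c^4 - 71*c^3 - 63*c^2 + 108*c - 27)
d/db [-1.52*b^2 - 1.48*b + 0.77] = -3.04*b - 1.48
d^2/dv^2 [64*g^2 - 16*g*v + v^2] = 2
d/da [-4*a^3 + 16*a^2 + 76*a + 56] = -12*a^2 + 32*a + 76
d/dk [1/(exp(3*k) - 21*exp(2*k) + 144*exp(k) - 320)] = 3*(-exp(2*k) + 14*exp(k) - 48)*exp(k)/(exp(3*k) - 21*exp(2*k) + 144*exp(k) - 320)^2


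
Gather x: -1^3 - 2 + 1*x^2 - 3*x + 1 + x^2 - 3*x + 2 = 2*x^2 - 6*x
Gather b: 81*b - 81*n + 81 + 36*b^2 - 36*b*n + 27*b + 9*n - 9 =36*b^2 + b*(108 - 36*n) - 72*n + 72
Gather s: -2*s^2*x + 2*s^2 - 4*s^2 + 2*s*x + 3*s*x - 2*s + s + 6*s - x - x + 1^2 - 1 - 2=s^2*(-2*x - 2) + s*(5*x + 5) - 2*x - 2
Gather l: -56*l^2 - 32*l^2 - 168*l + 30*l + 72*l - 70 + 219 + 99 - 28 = -88*l^2 - 66*l + 220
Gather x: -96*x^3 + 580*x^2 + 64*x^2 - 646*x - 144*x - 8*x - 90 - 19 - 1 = -96*x^3 + 644*x^2 - 798*x - 110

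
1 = 1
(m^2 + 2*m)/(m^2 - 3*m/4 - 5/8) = 8*m*(m + 2)/(8*m^2 - 6*m - 5)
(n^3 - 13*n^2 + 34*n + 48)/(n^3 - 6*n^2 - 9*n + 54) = (n^2 - 7*n - 8)/(n^2 - 9)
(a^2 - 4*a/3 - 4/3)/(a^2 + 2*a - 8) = (a + 2/3)/(a + 4)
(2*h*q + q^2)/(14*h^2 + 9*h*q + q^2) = q/(7*h + q)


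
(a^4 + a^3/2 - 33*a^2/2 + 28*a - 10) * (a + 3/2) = a^5 + 2*a^4 - 63*a^3/4 + 13*a^2/4 + 32*a - 15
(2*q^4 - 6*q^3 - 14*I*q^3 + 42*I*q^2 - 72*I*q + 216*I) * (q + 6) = 2*q^5 + 6*q^4 - 14*I*q^4 - 36*q^3 - 42*I*q^3 + 180*I*q^2 - 216*I*q + 1296*I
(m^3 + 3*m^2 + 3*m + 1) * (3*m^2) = 3*m^5 + 9*m^4 + 9*m^3 + 3*m^2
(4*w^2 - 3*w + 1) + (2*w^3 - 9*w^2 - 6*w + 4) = 2*w^3 - 5*w^2 - 9*w + 5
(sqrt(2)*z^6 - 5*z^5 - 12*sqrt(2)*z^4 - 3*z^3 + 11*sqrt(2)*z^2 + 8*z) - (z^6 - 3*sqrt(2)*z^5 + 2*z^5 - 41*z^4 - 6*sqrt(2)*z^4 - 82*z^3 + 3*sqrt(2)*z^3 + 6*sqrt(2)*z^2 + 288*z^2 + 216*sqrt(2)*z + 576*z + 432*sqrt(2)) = -z^6 + sqrt(2)*z^6 - 7*z^5 + 3*sqrt(2)*z^5 - 6*sqrt(2)*z^4 + 41*z^4 - 3*sqrt(2)*z^3 + 79*z^3 - 288*z^2 + 5*sqrt(2)*z^2 - 568*z - 216*sqrt(2)*z - 432*sqrt(2)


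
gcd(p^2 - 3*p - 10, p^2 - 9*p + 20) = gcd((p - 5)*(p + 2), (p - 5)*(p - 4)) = p - 5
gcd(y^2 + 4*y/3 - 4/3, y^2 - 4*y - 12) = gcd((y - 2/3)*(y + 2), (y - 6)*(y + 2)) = y + 2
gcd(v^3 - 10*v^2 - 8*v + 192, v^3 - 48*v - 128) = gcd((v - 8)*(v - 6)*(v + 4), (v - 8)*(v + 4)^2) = v^2 - 4*v - 32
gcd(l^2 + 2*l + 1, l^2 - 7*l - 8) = l + 1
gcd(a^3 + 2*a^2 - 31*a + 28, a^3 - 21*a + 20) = a^2 - 5*a + 4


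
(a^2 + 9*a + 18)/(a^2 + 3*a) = (a + 6)/a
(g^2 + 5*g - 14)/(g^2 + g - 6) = (g + 7)/(g + 3)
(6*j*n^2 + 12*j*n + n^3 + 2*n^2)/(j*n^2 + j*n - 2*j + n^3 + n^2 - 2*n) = n*(6*j + n)/(j*n - j + n^2 - n)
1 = 1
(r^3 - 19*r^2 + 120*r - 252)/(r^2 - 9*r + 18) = (r^2 - 13*r + 42)/(r - 3)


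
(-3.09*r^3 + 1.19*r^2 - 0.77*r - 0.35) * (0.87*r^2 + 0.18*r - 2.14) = -2.6883*r^5 + 0.4791*r^4 + 6.1569*r^3 - 2.9897*r^2 + 1.5848*r + 0.749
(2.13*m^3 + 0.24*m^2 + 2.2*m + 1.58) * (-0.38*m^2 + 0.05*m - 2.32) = -0.8094*m^5 + 0.0153*m^4 - 5.7656*m^3 - 1.0472*m^2 - 5.025*m - 3.6656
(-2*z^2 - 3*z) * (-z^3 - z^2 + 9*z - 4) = 2*z^5 + 5*z^4 - 15*z^3 - 19*z^2 + 12*z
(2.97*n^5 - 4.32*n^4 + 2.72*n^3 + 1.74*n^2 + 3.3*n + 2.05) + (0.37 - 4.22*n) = 2.97*n^5 - 4.32*n^4 + 2.72*n^3 + 1.74*n^2 - 0.92*n + 2.42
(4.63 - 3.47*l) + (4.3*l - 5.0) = 0.83*l - 0.37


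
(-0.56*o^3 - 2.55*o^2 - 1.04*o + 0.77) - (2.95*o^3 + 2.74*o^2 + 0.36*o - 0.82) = -3.51*o^3 - 5.29*o^2 - 1.4*o + 1.59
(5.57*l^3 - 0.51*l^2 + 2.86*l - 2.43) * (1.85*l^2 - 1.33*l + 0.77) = 10.3045*l^5 - 8.3516*l^4 + 10.2582*l^3 - 8.692*l^2 + 5.4341*l - 1.8711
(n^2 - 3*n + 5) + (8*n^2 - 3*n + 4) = 9*n^2 - 6*n + 9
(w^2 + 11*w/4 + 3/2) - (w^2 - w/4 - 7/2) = 3*w + 5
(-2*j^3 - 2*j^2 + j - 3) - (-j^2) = -2*j^3 - j^2 + j - 3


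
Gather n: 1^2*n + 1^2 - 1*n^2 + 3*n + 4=-n^2 + 4*n + 5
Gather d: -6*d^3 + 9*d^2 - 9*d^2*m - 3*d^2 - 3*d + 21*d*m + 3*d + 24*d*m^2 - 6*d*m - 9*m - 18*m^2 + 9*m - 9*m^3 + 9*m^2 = -6*d^3 + d^2*(6 - 9*m) + d*(24*m^2 + 15*m) - 9*m^3 - 9*m^2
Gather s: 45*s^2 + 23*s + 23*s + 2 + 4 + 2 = 45*s^2 + 46*s + 8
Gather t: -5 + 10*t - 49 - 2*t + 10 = 8*t - 44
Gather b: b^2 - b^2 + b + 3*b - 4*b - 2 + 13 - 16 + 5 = 0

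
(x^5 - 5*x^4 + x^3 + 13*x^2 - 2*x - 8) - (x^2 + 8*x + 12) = x^5 - 5*x^4 + x^3 + 12*x^2 - 10*x - 20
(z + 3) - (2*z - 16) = 19 - z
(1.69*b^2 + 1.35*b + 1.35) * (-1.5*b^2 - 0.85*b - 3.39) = -2.535*b^4 - 3.4615*b^3 - 8.9016*b^2 - 5.724*b - 4.5765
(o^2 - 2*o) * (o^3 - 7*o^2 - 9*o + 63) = o^5 - 9*o^4 + 5*o^3 + 81*o^2 - 126*o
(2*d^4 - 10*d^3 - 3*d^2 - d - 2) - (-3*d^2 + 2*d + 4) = 2*d^4 - 10*d^3 - 3*d - 6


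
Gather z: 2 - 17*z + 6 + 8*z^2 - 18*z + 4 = 8*z^2 - 35*z + 12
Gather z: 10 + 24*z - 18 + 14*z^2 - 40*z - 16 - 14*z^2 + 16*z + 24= 0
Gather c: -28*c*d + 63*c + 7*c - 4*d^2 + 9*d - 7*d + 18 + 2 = c*(70 - 28*d) - 4*d^2 + 2*d + 20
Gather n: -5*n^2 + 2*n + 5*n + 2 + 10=-5*n^2 + 7*n + 12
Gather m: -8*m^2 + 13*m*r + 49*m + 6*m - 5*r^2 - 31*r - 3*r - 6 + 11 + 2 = -8*m^2 + m*(13*r + 55) - 5*r^2 - 34*r + 7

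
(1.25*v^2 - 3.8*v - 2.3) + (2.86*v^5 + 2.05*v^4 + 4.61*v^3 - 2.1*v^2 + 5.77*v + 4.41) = 2.86*v^5 + 2.05*v^4 + 4.61*v^3 - 0.85*v^2 + 1.97*v + 2.11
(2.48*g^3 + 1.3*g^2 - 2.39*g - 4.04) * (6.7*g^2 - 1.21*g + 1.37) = 16.616*g^5 + 5.7092*g^4 - 14.1884*g^3 - 22.3951*g^2 + 1.6141*g - 5.5348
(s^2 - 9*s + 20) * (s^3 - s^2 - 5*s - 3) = s^5 - 10*s^4 + 24*s^3 + 22*s^2 - 73*s - 60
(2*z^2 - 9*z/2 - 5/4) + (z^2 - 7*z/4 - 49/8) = 3*z^2 - 25*z/4 - 59/8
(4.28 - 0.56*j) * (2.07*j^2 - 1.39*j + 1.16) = -1.1592*j^3 + 9.638*j^2 - 6.5988*j + 4.9648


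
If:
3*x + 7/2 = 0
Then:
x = -7/6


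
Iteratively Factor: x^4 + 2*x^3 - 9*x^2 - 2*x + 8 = (x - 2)*(x^3 + 4*x^2 - x - 4) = (x - 2)*(x + 4)*(x^2 - 1) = (x - 2)*(x + 1)*(x + 4)*(x - 1)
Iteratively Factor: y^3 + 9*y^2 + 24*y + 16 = (y + 4)*(y^2 + 5*y + 4) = (y + 4)^2*(y + 1)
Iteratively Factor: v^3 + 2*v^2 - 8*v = (v)*(v^2 + 2*v - 8) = v*(v + 4)*(v - 2)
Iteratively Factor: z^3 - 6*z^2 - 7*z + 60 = (z - 5)*(z^2 - z - 12) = (z - 5)*(z - 4)*(z + 3)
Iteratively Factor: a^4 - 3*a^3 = (a)*(a^3 - 3*a^2) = a^2*(a^2 - 3*a) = a^2*(a - 3)*(a)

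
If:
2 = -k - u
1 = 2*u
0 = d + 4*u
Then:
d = -2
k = -5/2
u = 1/2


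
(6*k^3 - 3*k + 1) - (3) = 6*k^3 - 3*k - 2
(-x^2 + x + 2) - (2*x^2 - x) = -3*x^2 + 2*x + 2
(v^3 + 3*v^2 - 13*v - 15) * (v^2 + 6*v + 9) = v^5 + 9*v^4 + 14*v^3 - 66*v^2 - 207*v - 135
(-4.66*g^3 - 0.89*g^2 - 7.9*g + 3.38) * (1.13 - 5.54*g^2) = 25.8164*g^5 + 4.9306*g^4 + 38.5002*g^3 - 19.7309*g^2 - 8.927*g + 3.8194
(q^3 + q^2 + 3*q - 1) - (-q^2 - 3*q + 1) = q^3 + 2*q^2 + 6*q - 2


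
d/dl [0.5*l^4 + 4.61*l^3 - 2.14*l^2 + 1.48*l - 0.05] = 2.0*l^3 + 13.83*l^2 - 4.28*l + 1.48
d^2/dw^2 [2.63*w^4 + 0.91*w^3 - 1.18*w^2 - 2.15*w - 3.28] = 31.56*w^2 + 5.46*w - 2.36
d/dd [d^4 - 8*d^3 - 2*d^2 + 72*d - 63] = 4*d^3 - 24*d^2 - 4*d + 72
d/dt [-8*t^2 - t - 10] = -16*t - 1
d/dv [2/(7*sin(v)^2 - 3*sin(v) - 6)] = 2*(3 - 14*sin(v))*cos(v)/(-7*sin(v)^2 + 3*sin(v) + 6)^2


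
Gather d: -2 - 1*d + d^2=d^2 - d - 2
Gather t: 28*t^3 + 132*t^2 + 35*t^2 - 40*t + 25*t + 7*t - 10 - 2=28*t^3 + 167*t^2 - 8*t - 12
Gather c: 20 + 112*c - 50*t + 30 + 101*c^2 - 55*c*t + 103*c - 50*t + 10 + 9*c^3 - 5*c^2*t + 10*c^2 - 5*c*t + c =9*c^3 + c^2*(111 - 5*t) + c*(216 - 60*t) - 100*t + 60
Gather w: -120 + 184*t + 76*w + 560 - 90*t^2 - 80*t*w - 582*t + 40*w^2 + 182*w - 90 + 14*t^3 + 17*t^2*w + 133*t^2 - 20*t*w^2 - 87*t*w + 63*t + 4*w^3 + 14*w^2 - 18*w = 14*t^3 + 43*t^2 - 335*t + 4*w^3 + w^2*(54 - 20*t) + w*(17*t^2 - 167*t + 240) + 350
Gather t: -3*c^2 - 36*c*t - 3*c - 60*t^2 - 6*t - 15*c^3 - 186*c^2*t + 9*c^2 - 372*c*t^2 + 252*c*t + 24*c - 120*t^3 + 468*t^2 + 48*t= -15*c^3 + 6*c^2 + 21*c - 120*t^3 + t^2*(408 - 372*c) + t*(-186*c^2 + 216*c + 42)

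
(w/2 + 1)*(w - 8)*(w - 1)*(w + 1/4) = w^4/2 - 27*w^3/8 - 47*w^2/8 + 27*w/4 + 2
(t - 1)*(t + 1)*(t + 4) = t^3 + 4*t^2 - t - 4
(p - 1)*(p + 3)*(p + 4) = p^3 + 6*p^2 + 5*p - 12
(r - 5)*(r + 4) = r^2 - r - 20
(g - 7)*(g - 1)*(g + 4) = g^3 - 4*g^2 - 25*g + 28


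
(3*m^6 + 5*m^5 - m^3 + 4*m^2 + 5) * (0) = 0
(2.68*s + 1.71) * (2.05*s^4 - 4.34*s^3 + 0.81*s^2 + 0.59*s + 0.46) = 5.494*s^5 - 8.1257*s^4 - 5.2506*s^3 + 2.9663*s^2 + 2.2417*s + 0.7866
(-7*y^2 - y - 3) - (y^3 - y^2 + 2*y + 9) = -y^3 - 6*y^2 - 3*y - 12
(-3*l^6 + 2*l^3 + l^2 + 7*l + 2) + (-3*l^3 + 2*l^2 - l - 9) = -3*l^6 - l^3 + 3*l^2 + 6*l - 7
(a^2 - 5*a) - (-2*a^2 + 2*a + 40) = 3*a^2 - 7*a - 40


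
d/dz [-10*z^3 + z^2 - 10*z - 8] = -30*z^2 + 2*z - 10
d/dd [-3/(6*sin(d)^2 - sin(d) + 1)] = 3*(12*sin(d) - 1)*cos(d)/(6*sin(d)^2 - sin(d) + 1)^2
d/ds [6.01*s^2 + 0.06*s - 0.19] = 12.02*s + 0.06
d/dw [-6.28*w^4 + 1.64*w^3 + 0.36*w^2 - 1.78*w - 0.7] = -25.12*w^3 + 4.92*w^2 + 0.72*w - 1.78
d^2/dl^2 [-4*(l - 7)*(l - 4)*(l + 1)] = 80 - 24*l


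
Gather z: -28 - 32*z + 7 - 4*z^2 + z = -4*z^2 - 31*z - 21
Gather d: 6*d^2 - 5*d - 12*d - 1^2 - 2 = 6*d^2 - 17*d - 3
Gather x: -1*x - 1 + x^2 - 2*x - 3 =x^2 - 3*x - 4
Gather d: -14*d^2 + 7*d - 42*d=-14*d^2 - 35*d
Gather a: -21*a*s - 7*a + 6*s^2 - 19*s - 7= a*(-21*s - 7) + 6*s^2 - 19*s - 7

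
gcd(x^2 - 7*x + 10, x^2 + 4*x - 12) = x - 2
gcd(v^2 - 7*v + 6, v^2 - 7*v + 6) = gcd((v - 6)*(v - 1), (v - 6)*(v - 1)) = v^2 - 7*v + 6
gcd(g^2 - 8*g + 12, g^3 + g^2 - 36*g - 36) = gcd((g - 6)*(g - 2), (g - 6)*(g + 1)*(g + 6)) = g - 6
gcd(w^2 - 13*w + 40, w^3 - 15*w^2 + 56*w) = w - 8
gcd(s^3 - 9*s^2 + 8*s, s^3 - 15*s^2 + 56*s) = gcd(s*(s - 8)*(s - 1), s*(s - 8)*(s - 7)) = s^2 - 8*s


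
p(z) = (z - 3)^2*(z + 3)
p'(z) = (z - 3)^2 + (z + 3)*(2*z - 6)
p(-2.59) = 12.81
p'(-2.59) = 26.66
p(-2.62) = 12.00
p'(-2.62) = 27.31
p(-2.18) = 22.00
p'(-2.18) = 18.34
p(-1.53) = 30.17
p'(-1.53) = 7.20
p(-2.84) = 5.46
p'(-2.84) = 32.24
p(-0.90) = 31.94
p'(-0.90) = -1.17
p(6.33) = 103.46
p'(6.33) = 73.23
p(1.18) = 13.85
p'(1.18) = -11.90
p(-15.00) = -3888.00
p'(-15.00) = 756.00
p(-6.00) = -243.00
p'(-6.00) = 135.00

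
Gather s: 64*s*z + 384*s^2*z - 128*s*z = 384*s^2*z - 64*s*z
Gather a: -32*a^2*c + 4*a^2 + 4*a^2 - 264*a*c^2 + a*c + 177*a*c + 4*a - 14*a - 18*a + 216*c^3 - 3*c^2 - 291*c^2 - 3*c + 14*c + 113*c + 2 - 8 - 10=a^2*(8 - 32*c) + a*(-264*c^2 + 178*c - 28) + 216*c^3 - 294*c^2 + 124*c - 16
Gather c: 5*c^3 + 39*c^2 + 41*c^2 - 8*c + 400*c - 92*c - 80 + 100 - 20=5*c^3 + 80*c^2 + 300*c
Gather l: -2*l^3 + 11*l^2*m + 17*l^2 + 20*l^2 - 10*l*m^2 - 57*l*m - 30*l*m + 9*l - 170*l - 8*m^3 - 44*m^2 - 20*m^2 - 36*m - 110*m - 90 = -2*l^3 + l^2*(11*m + 37) + l*(-10*m^2 - 87*m - 161) - 8*m^3 - 64*m^2 - 146*m - 90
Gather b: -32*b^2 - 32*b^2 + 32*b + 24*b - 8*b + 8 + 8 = -64*b^2 + 48*b + 16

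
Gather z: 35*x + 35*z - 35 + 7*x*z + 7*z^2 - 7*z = 35*x + 7*z^2 + z*(7*x + 28) - 35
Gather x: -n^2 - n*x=-n^2 - n*x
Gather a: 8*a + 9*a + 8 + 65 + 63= 17*a + 136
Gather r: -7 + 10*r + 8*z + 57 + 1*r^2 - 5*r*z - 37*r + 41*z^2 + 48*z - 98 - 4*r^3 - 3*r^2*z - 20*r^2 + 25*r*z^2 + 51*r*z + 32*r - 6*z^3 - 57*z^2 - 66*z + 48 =-4*r^3 + r^2*(-3*z - 19) + r*(25*z^2 + 46*z + 5) - 6*z^3 - 16*z^2 - 10*z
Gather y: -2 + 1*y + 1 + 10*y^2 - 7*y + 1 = 10*y^2 - 6*y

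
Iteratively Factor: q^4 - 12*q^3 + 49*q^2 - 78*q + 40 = (q - 2)*(q^3 - 10*q^2 + 29*q - 20) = (q - 2)*(q - 1)*(q^2 - 9*q + 20) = (q - 4)*(q - 2)*(q - 1)*(q - 5)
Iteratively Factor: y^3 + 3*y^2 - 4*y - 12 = (y + 3)*(y^2 - 4) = (y + 2)*(y + 3)*(y - 2)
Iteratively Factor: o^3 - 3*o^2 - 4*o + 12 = (o + 2)*(o^2 - 5*o + 6) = (o - 3)*(o + 2)*(o - 2)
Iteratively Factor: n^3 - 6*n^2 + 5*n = (n - 5)*(n^2 - n) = (n - 5)*(n - 1)*(n)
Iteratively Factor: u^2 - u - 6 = (u - 3)*(u + 2)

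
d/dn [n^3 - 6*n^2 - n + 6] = 3*n^2 - 12*n - 1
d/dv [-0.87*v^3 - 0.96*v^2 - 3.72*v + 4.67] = -2.61*v^2 - 1.92*v - 3.72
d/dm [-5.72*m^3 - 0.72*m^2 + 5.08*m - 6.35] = -17.16*m^2 - 1.44*m + 5.08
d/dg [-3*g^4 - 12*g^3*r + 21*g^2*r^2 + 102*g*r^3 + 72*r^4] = -12*g^3 - 36*g^2*r + 42*g*r^2 + 102*r^3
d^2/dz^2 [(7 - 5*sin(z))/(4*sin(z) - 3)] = 13*(-4*sin(z)^2 - 3*sin(z) + 8)/(4*sin(z) - 3)^3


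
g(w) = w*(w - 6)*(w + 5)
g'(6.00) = 66.00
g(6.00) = 0.00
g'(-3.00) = 3.00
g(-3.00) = 54.00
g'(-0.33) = -29.01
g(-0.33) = 9.76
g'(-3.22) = 7.55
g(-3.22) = 52.85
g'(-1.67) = -18.29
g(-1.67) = 42.65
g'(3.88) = 7.40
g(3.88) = -73.04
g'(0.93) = -29.27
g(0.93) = -27.96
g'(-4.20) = 31.32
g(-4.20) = 34.27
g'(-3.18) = 6.70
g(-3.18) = 53.13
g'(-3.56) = 15.14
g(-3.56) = 49.01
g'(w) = w*(w - 6) + w*(w + 5) + (w - 6)*(w + 5)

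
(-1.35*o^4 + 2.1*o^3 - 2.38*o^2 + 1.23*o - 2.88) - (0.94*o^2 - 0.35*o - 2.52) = -1.35*o^4 + 2.1*o^3 - 3.32*o^2 + 1.58*o - 0.36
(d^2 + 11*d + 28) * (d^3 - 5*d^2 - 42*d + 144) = d^5 + 6*d^4 - 69*d^3 - 458*d^2 + 408*d + 4032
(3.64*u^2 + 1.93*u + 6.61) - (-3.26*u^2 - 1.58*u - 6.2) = 6.9*u^2 + 3.51*u + 12.81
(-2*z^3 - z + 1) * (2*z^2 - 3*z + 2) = -4*z^5 + 6*z^4 - 6*z^3 + 5*z^2 - 5*z + 2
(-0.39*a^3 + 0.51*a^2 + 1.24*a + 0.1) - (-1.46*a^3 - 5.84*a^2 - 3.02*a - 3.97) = 1.07*a^3 + 6.35*a^2 + 4.26*a + 4.07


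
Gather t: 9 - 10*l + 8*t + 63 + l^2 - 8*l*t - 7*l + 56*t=l^2 - 17*l + t*(64 - 8*l) + 72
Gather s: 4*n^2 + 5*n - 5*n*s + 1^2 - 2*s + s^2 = 4*n^2 + 5*n + s^2 + s*(-5*n - 2) + 1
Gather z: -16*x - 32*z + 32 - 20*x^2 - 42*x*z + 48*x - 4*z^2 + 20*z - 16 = -20*x^2 + 32*x - 4*z^2 + z*(-42*x - 12) + 16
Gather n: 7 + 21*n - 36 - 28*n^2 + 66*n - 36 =-28*n^2 + 87*n - 65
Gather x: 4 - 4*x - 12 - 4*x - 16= -8*x - 24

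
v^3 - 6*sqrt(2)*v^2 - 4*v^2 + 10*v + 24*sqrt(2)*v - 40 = (v - 4)*(v - 5*sqrt(2))*(v - sqrt(2))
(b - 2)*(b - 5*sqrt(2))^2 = b^3 - 10*sqrt(2)*b^2 - 2*b^2 + 20*sqrt(2)*b + 50*b - 100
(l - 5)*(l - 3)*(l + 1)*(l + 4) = l^4 - 3*l^3 - 21*l^2 + 43*l + 60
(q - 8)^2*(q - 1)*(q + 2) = q^4 - 15*q^3 + 46*q^2 + 96*q - 128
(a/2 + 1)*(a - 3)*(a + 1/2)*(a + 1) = a^4/2 + a^3/4 - 7*a^2/2 - 19*a/4 - 3/2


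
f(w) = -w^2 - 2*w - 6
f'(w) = -2*w - 2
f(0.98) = -8.92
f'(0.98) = -3.96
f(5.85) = -51.92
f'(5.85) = -13.70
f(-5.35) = -23.92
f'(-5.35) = 8.70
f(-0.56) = -5.19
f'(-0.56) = -0.88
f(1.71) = -12.34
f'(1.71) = -5.42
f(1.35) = -10.52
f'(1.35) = -4.70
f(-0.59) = -5.17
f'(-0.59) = -0.82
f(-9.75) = -81.56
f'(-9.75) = 17.50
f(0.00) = -6.00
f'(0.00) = -2.00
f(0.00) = -6.00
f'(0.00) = -2.00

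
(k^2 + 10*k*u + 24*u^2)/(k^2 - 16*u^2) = (-k - 6*u)/(-k + 4*u)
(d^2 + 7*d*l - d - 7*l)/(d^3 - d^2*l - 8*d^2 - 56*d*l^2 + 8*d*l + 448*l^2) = (d - 1)/(d^2 - 8*d*l - 8*d + 64*l)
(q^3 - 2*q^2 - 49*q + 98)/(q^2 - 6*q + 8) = (q^2 - 49)/(q - 4)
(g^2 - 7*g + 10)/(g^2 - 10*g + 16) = (g - 5)/(g - 8)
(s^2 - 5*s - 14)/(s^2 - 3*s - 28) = (s + 2)/(s + 4)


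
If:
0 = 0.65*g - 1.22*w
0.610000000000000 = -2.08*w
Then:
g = -0.55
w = -0.29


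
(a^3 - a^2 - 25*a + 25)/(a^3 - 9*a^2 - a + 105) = (a^2 + 4*a - 5)/(a^2 - 4*a - 21)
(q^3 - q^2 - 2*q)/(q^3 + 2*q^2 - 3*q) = (q^2 - q - 2)/(q^2 + 2*q - 3)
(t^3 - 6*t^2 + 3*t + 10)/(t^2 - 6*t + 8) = (t^2 - 4*t - 5)/(t - 4)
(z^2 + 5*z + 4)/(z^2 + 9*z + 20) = (z + 1)/(z + 5)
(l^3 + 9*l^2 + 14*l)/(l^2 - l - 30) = l*(l^2 + 9*l + 14)/(l^2 - l - 30)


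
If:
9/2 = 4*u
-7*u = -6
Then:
No Solution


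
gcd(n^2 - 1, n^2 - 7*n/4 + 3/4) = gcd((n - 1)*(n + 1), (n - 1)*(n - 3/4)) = n - 1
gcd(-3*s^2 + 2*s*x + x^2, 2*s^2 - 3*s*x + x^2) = -s + x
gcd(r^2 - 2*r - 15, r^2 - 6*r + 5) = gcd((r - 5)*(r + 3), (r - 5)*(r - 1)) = r - 5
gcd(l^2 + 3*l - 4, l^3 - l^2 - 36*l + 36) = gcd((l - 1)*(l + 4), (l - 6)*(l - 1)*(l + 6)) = l - 1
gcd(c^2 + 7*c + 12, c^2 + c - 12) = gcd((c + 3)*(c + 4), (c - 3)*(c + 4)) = c + 4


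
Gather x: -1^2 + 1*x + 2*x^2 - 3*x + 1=2*x^2 - 2*x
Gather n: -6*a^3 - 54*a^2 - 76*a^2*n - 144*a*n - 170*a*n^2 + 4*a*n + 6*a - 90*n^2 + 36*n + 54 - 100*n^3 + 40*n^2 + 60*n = -6*a^3 - 54*a^2 + 6*a - 100*n^3 + n^2*(-170*a - 50) + n*(-76*a^2 - 140*a + 96) + 54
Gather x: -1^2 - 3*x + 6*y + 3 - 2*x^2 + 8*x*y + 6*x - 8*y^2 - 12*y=-2*x^2 + x*(8*y + 3) - 8*y^2 - 6*y + 2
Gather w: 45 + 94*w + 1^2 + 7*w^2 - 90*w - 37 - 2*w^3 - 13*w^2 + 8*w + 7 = -2*w^3 - 6*w^2 + 12*w + 16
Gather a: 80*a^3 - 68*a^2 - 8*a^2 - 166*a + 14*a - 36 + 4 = 80*a^3 - 76*a^2 - 152*a - 32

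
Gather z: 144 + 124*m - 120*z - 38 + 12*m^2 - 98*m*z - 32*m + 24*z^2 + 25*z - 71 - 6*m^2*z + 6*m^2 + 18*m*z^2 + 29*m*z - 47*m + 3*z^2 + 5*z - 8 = 18*m^2 + 45*m + z^2*(18*m + 27) + z*(-6*m^2 - 69*m - 90) + 27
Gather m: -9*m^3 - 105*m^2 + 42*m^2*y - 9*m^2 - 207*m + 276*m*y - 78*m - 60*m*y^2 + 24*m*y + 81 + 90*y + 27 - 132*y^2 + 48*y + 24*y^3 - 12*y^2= -9*m^3 + m^2*(42*y - 114) + m*(-60*y^2 + 300*y - 285) + 24*y^3 - 144*y^2 + 138*y + 108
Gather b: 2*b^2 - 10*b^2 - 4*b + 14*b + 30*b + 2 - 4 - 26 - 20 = -8*b^2 + 40*b - 48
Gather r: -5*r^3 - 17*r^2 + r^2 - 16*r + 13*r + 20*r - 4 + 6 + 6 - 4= -5*r^3 - 16*r^2 + 17*r + 4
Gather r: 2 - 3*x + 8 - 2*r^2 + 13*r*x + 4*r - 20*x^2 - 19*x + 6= -2*r^2 + r*(13*x + 4) - 20*x^2 - 22*x + 16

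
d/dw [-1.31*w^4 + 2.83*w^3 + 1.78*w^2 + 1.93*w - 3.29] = -5.24*w^3 + 8.49*w^2 + 3.56*w + 1.93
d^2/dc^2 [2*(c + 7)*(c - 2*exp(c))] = -4*c*exp(c) - 36*exp(c) + 4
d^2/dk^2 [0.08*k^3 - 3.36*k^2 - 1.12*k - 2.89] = 0.48*k - 6.72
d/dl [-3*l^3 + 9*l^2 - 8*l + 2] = -9*l^2 + 18*l - 8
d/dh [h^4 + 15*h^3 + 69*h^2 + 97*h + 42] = 4*h^3 + 45*h^2 + 138*h + 97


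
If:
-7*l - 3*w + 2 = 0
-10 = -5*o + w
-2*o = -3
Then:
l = 19/14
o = 3/2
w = -5/2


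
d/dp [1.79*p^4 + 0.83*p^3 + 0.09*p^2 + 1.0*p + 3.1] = 7.16*p^3 + 2.49*p^2 + 0.18*p + 1.0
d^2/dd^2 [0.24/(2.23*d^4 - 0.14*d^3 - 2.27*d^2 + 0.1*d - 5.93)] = ((-6.4224*d^2 + 0.2016*d + 1.0896)*(-2.23*d^4 + 0.14*d^3 + 2.27*d^2 - 0.1*d + 5.93) - 0.24*(8.92*d^3 - 0.42*d^2 - 4.54*d + 0.1)*(17.84*d^3 - 0.84*d^2 - 9.08*d + 0.2))/(-2.23*d^4 + 0.14*d^3 + 2.27*d^2 - 0.1*d + 5.93)^3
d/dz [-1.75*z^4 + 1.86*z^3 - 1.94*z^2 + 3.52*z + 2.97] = -7.0*z^3 + 5.58*z^2 - 3.88*z + 3.52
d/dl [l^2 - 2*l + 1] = 2*l - 2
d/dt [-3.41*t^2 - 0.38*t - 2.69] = -6.82*t - 0.38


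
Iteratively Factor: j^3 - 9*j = (j - 3)*(j^2 + 3*j) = (j - 3)*(j + 3)*(j)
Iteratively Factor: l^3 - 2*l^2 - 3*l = (l)*(l^2 - 2*l - 3) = l*(l - 3)*(l + 1)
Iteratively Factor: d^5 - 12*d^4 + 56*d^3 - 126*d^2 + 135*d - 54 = (d - 1)*(d^4 - 11*d^3 + 45*d^2 - 81*d + 54) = (d - 3)*(d - 1)*(d^3 - 8*d^2 + 21*d - 18) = (d - 3)*(d - 2)*(d - 1)*(d^2 - 6*d + 9) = (d - 3)^2*(d - 2)*(d - 1)*(d - 3)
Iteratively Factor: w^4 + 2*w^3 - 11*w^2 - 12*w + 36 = (w - 2)*(w^3 + 4*w^2 - 3*w - 18) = (w - 2)^2*(w^2 + 6*w + 9) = (w - 2)^2*(w + 3)*(w + 3)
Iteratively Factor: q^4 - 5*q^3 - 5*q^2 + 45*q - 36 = (q + 3)*(q^3 - 8*q^2 + 19*q - 12) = (q - 3)*(q + 3)*(q^2 - 5*q + 4) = (q - 3)*(q - 1)*(q + 3)*(q - 4)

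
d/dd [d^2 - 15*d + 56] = 2*d - 15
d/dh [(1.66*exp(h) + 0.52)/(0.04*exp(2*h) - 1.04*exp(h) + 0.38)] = (-0.0664*exp(2*h) - 0.0416000000000001*exp(h) + 1.1716)*exp(h)/(0.0016*exp(4*h) - 0.0832*exp(3*h) + 1.112*exp(2*h) - 0.7904*exp(h) + 0.1444)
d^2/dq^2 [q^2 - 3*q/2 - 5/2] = 2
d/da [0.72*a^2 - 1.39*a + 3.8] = 1.44*a - 1.39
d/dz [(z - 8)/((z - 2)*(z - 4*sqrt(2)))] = ((8 - z)*(z - 2) + (8 - z)*(z - 4*sqrt(2)) + (z - 2)*(z - 4*sqrt(2)))/((z - 2)^2*(z - 4*sqrt(2))^2)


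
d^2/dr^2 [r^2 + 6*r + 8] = 2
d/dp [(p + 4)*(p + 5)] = 2*p + 9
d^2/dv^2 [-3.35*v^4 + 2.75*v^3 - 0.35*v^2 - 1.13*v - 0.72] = -40.2*v^2 + 16.5*v - 0.7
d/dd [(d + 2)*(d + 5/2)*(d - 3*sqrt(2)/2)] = 3*d^2 - 3*sqrt(2)*d + 9*d - 27*sqrt(2)/4 + 5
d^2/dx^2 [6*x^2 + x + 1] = 12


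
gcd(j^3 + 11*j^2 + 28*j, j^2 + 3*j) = j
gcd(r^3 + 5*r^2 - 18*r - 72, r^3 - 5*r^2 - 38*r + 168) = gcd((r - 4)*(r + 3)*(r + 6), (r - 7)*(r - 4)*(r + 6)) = r^2 + 2*r - 24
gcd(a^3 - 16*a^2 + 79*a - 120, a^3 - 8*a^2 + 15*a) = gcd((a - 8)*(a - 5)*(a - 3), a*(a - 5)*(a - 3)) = a^2 - 8*a + 15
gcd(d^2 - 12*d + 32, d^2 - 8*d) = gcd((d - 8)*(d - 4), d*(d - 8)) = d - 8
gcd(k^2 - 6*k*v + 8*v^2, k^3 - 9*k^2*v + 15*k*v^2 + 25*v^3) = 1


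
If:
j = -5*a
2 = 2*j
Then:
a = -1/5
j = 1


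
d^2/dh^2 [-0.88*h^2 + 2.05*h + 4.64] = -1.76000000000000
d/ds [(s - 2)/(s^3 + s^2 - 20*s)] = (s*(s^2 + s - 20) - (s - 2)*(3*s^2 + 2*s - 20))/(s^2*(s^2 + s - 20)^2)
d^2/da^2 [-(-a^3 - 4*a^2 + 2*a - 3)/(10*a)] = (a^3 + 3)/(5*a^3)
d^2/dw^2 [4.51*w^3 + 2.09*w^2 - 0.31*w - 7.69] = 27.06*w + 4.18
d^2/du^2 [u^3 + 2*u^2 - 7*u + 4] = 6*u + 4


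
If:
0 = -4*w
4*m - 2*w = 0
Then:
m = 0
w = 0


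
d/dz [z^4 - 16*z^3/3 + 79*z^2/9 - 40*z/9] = 4*z^3 - 16*z^2 + 158*z/9 - 40/9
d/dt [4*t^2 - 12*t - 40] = 8*t - 12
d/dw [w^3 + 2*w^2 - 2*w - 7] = 3*w^2 + 4*w - 2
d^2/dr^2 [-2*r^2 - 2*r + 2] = -4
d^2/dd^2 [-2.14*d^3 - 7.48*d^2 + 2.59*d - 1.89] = -12.84*d - 14.96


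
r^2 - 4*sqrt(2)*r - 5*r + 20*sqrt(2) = (r - 5)*(r - 4*sqrt(2))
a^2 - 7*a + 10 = (a - 5)*(a - 2)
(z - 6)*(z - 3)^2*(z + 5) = z^4 - 7*z^3 - 15*z^2 + 171*z - 270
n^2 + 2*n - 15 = (n - 3)*(n + 5)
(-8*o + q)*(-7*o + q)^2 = -392*o^3 + 161*o^2*q - 22*o*q^2 + q^3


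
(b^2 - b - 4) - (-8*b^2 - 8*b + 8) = 9*b^2 + 7*b - 12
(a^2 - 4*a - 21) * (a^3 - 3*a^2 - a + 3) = a^5 - 7*a^4 - 10*a^3 + 70*a^2 + 9*a - 63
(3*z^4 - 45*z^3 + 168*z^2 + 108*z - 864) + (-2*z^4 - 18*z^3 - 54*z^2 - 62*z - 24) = z^4 - 63*z^3 + 114*z^2 + 46*z - 888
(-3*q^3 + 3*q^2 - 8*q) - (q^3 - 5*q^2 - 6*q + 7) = -4*q^3 + 8*q^2 - 2*q - 7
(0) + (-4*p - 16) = -4*p - 16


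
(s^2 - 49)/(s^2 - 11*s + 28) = (s + 7)/(s - 4)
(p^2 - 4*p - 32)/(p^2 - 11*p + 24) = (p + 4)/(p - 3)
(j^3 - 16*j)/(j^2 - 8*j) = (j^2 - 16)/(j - 8)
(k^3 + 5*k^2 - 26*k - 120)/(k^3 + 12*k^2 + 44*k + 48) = (k - 5)/(k + 2)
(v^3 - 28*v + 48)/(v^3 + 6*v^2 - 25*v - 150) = (v^2 - 6*v + 8)/(v^2 - 25)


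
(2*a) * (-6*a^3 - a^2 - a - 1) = -12*a^4 - 2*a^3 - 2*a^2 - 2*a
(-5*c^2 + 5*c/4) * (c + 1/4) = -5*c^3 + 5*c/16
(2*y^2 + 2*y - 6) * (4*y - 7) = 8*y^3 - 6*y^2 - 38*y + 42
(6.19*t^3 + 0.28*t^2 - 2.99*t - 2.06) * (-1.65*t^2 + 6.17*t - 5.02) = -10.2135*t^5 + 37.7303*t^4 - 24.4127*t^3 - 16.4549*t^2 + 2.2996*t + 10.3412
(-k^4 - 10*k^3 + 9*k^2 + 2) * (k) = -k^5 - 10*k^4 + 9*k^3 + 2*k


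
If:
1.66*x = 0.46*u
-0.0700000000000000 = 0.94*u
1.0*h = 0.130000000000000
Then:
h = 0.13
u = -0.07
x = -0.02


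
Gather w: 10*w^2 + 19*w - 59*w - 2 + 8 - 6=10*w^2 - 40*w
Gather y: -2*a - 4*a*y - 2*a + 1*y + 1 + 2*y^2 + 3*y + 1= -4*a + 2*y^2 + y*(4 - 4*a) + 2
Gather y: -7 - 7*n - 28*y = -7*n - 28*y - 7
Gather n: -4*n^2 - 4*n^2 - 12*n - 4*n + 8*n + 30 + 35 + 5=-8*n^2 - 8*n + 70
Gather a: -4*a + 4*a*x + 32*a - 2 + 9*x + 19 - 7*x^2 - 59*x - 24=a*(4*x + 28) - 7*x^2 - 50*x - 7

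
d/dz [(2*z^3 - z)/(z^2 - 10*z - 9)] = (2*z^4 - 40*z^3 - 53*z^2 + 9)/(z^4 - 20*z^3 + 82*z^2 + 180*z + 81)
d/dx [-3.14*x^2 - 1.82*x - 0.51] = -6.28*x - 1.82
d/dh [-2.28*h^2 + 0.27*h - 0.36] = 0.27 - 4.56*h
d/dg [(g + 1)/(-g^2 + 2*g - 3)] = (-g^2 + 2*g + 2*(g - 1)*(g + 1) - 3)/(g^2 - 2*g + 3)^2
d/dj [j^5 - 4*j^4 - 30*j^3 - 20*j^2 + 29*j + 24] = 5*j^4 - 16*j^3 - 90*j^2 - 40*j + 29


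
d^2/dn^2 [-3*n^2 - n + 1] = -6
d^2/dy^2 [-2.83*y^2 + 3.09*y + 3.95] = -5.66000000000000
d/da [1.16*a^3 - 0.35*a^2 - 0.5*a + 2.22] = 3.48*a^2 - 0.7*a - 0.5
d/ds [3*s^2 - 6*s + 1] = 6*s - 6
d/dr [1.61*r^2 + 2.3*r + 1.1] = 3.22*r + 2.3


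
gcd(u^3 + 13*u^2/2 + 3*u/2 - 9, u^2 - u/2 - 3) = u + 3/2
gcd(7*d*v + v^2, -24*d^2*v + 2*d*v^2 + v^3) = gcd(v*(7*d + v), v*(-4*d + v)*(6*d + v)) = v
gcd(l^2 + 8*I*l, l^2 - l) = l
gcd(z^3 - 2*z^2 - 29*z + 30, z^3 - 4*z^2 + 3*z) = z - 1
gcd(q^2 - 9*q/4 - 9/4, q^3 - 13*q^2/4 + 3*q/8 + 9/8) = q - 3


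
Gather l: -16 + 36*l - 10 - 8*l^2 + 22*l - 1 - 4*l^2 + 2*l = -12*l^2 + 60*l - 27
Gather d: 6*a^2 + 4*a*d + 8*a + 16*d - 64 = 6*a^2 + 8*a + d*(4*a + 16) - 64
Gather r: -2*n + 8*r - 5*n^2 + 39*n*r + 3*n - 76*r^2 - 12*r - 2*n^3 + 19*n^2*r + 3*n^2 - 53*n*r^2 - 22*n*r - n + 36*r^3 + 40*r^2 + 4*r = -2*n^3 - 2*n^2 + 36*r^3 + r^2*(-53*n - 36) + r*(19*n^2 + 17*n)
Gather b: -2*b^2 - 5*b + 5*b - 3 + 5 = 2 - 2*b^2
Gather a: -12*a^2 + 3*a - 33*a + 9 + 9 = -12*a^2 - 30*a + 18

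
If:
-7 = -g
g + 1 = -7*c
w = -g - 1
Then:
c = -8/7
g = 7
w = -8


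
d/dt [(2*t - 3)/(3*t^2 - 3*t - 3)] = (2*t^2 - 2*t - (2*t - 3)*(2*t - 1) - 2)/(3*(-t^2 + t + 1)^2)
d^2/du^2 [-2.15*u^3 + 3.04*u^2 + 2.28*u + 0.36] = 6.08 - 12.9*u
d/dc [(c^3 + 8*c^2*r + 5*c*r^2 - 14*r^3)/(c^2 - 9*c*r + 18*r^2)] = (c^4 - 18*c^3*r - 23*c^2*r^2 + 316*c*r^3 - 36*r^4)/(c^4 - 18*c^3*r + 117*c^2*r^2 - 324*c*r^3 + 324*r^4)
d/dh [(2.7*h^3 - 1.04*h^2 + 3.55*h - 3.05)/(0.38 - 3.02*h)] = (-16.308*h^3 + 6.2188*h^2 - 0.7904*h - 7.862)/(9.1204*h^2 - 2.2952*h + 0.1444)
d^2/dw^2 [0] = 0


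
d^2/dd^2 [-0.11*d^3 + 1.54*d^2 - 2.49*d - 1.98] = 3.08 - 0.66*d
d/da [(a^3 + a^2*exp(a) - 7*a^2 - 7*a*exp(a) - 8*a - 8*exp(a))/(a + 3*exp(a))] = (-2*a^3*exp(a) + 2*a^3 + 24*a^2*exp(a) - 7*a^2 + 6*a*exp(2*a) - 26*a*exp(a) - 21*exp(2*a) - 16*exp(a))/(a^2 + 6*a*exp(a) + 9*exp(2*a))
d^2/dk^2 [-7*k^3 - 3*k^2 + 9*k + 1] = -42*k - 6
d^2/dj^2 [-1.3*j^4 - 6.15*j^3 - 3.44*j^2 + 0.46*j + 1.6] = -15.6*j^2 - 36.9*j - 6.88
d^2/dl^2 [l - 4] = 0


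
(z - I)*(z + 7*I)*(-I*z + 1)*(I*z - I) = z^4 - z^3 + 7*I*z^3 + z^2 - 7*I*z^2 - z + 7*I*z - 7*I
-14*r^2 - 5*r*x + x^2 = (-7*r + x)*(2*r + x)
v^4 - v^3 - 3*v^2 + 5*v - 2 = (v - 1)^3*(v + 2)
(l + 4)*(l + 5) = l^2 + 9*l + 20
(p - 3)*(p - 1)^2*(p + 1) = p^4 - 4*p^3 + 2*p^2 + 4*p - 3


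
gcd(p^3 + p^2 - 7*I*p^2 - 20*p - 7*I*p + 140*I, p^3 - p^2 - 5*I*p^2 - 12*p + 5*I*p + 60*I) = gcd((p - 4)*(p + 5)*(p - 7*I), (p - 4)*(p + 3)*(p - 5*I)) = p - 4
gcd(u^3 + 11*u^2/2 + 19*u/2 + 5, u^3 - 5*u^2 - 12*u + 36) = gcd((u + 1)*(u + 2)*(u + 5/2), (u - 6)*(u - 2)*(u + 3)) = 1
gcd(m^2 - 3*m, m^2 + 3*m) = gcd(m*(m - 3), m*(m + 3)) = m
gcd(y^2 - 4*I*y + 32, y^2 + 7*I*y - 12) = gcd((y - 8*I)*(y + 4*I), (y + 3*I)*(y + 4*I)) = y + 4*I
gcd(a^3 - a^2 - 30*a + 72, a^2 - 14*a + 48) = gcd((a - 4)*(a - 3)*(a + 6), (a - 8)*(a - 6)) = 1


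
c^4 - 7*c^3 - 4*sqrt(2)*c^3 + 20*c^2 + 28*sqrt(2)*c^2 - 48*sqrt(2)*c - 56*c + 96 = (c - 4)*(c - 3)*(c - 2*sqrt(2))^2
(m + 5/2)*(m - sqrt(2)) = m^2 - sqrt(2)*m + 5*m/2 - 5*sqrt(2)/2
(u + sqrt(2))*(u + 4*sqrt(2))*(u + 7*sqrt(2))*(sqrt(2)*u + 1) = sqrt(2)*u^4 + 25*u^3 + 90*sqrt(2)*u^2 + 190*u + 56*sqrt(2)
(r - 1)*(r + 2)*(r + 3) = r^3 + 4*r^2 + r - 6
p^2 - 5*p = p*(p - 5)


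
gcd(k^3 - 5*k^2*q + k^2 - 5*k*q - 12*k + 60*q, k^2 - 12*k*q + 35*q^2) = -k + 5*q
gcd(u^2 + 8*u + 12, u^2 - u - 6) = u + 2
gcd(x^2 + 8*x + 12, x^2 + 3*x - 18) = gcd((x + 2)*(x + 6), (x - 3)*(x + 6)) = x + 6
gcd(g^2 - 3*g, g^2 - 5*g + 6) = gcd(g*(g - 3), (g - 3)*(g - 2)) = g - 3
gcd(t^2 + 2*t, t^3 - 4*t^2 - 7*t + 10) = t + 2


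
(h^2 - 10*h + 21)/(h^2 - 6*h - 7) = (h - 3)/(h + 1)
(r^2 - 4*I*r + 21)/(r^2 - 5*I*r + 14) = (r + 3*I)/(r + 2*I)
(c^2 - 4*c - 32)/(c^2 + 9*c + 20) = (c - 8)/(c + 5)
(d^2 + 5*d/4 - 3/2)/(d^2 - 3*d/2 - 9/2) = (-4*d^2 - 5*d + 6)/(2*(-2*d^2 + 3*d + 9))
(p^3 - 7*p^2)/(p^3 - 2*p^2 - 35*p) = p/(p + 5)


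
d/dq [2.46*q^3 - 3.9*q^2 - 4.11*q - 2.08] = 7.38*q^2 - 7.8*q - 4.11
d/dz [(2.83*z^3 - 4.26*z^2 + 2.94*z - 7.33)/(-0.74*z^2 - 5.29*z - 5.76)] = (-2.0942*z^4 - 29.9414*z^3 - 24.1914*z^2 + 38.2268*z - 55.7101)/(0.5476*z^4 + 7.8292*z^3 + 36.5089*z^2 + 60.9408*z + 33.1776)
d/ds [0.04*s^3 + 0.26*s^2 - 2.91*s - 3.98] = 0.12*s^2 + 0.52*s - 2.91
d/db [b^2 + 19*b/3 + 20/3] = 2*b + 19/3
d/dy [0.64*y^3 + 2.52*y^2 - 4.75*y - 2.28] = 1.92*y^2 + 5.04*y - 4.75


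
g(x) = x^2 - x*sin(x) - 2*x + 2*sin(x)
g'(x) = -x*cos(x) + 2*x - sin(x) + 2*cos(x) - 2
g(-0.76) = 0.20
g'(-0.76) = -0.83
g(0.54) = -0.04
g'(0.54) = -0.18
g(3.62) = 6.61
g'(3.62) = 7.14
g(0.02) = -0.00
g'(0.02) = -0.00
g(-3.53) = 21.62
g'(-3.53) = -14.56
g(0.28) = -0.01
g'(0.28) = -0.06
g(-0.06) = 0.00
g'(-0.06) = -0.00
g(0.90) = -0.13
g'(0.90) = -0.30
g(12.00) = 125.37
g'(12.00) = 14.10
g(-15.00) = 243.95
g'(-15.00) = -44.26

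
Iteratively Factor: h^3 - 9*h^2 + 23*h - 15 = (h - 1)*(h^2 - 8*h + 15) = (h - 3)*(h - 1)*(h - 5)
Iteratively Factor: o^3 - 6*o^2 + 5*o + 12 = (o - 4)*(o^2 - 2*o - 3) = (o - 4)*(o - 3)*(o + 1)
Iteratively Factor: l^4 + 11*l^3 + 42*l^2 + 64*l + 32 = (l + 1)*(l^3 + 10*l^2 + 32*l + 32) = (l + 1)*(l + 4)*(l^2 + 6*l + 8) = (l + 1)*(l + 4)^2*(l + 2)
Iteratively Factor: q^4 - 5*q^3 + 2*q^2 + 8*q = (q + 1)*(q^3 - 6*q^2 + 8*q) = (q - 2)*(q + 1)*(q^2 - 4*q) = (q - 4)*(q - 2)*(q + 1)*(q)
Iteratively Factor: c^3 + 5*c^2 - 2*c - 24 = (c + 3)*(c^2 + 2*c - 8) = (c - 2)*(c + 3)*(c + 4)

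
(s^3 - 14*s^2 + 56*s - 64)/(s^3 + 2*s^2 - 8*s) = (s^2 - 12*s + 32)/(s*(s + 4))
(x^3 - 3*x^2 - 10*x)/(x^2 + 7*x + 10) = x*(x - 5)/(x + 5)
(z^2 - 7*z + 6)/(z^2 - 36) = (z - 1)/(z + 6)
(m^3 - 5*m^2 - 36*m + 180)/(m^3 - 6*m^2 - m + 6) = (m^2 + m - 30)/(m^2 - 1)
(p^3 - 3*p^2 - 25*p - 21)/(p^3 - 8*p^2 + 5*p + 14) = (p + 3)/(p - 2)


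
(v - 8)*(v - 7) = v^2 - 15*v + 56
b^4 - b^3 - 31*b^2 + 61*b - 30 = (b - 5)*(b - 1)^2*(b + 6)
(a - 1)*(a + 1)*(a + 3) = a^3 + 3*a^2 - a - 3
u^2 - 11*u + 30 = (u - 6)*(u - 5)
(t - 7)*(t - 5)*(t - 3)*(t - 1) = t^4 - 16*t^3 + 86*t^2 - 176*t + 105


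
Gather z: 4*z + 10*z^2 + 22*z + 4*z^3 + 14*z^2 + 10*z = 4*z^3 + 24*z^2 + 36*z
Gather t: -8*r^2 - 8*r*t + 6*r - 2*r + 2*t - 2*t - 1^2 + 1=-8*r^2 - 8*r*t + 4*r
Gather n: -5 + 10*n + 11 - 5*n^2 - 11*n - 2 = -5*n^2 - n + 4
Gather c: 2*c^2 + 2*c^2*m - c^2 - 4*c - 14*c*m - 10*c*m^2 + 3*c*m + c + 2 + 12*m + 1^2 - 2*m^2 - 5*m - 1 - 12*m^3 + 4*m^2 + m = c^2*(2*m + 1) + c*(-10*m^2 - 11*m - 3) - 12*m^3 + 2*m^2 + 8*m + 2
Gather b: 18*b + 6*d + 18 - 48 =18*b + 6*d - 30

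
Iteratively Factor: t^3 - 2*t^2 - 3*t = (t - 3)*(t^2 + t) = t*(t - 3)*(t + 1)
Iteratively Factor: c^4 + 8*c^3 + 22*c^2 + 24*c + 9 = (c + 1)*(c^3 + 7*c^2 + 15*c + 9) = (c + 1)*(c + 3)*(c^2 + 4*c + 3) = (c + 1)*(c + 3)^2*(c + 1)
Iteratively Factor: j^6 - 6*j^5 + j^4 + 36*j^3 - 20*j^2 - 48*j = (j - 3)*(j^5 - 3*j^4 - 8*j^3 + 12*j^2 + 16*j) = (j - 3)*(j + 2)*(j^4 - 5*j^3 + 2*j^2 + 8*j) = (j - 4)*(j - 3)*(j + 2)*(j^3 - j^2 - 2*j) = (j - 4)*(j - 3)*(j + 1)*(j + 2)*(j^2 - 2*j) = (j - 4)*(j - 3)*(j - 2)*(j + 1)*(j + 2)*(j)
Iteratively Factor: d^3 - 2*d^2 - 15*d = (d)*(d^2 - 2*d - 15) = d*(d + 3)*(d - 5)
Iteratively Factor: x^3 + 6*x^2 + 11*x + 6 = (x + 1)*(x^2 + 5*x + 6) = (x + 1)*(x + 2)*(x + 3)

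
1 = 1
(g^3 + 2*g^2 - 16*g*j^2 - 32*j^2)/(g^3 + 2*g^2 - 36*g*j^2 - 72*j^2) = (g^2 - 16*j^2)/(g^2 - 36*j^2)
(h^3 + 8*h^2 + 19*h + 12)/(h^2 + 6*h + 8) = (h^2 + 4*h + 3)/(h + 2)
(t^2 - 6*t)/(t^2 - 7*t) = (t - 6)/(t - 7)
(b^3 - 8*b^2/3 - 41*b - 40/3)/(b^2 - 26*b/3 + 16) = (3*b^3 - 8*b^2 - 123*b - 40)/(3*b^2 - 26*b + 48)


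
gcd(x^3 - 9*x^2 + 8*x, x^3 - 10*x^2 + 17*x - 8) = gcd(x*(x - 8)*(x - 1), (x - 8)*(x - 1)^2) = x^2 - 9*x + 8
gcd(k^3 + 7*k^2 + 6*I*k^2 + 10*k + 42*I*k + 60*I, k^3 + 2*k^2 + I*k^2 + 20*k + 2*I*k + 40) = k + 2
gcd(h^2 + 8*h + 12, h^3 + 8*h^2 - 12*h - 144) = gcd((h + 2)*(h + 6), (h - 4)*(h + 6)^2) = h + 6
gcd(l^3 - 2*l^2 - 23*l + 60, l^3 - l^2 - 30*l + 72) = l^2 - 7*l + 12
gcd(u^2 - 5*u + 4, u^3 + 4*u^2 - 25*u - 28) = u - 4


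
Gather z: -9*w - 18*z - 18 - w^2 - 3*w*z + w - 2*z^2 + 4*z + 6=-w^2 - 8*w - 2*z^2 + z*(-3*w - 14) - 12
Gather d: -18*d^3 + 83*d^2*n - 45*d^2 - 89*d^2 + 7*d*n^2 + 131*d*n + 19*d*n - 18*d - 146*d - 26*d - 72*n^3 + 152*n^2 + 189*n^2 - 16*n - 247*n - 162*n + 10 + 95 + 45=-18*d^3 + d^2*(83*n - 134) + d*(7*n^2 + 150*n - 190) - 72*n^3 + 341*n^2 - 425*n + 150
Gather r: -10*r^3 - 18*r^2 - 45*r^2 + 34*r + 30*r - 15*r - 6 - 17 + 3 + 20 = -10*r^3 - 63*r^2 + 49*r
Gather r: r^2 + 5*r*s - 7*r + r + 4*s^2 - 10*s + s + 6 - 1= r^2 + r*(5*s - 6) + 4*s^2 - 9*s + 5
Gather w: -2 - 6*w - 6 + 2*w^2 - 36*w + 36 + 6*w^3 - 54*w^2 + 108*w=6*w^3 - 52*w^2 + 66*w + 28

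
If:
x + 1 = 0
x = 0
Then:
No Solution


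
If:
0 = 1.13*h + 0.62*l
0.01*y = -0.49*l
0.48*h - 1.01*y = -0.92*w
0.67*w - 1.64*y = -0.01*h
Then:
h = 0.00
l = 0.00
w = 0.00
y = 0.00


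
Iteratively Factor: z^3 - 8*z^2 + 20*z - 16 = (z - 2)*(z^2 - 6*z + 8) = (z - 4)*(z - 2)*(z - 2)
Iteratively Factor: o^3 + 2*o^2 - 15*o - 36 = (o + 3)*(o^2 - o - 12) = (o + 3)^2*(o - 4)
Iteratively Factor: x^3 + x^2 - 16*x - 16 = (x + 4)*(x^2 - 3*x - 4) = (x + 1)*(x + 4)*(x - 4)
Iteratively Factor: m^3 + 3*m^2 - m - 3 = (m + 3)*(m^2 - 1) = (m + 1)*(m + 3)*(m - 1)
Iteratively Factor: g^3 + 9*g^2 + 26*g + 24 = (g + 3)*(g^2 + 6*g + 8) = (g + 3)*(g + 4)*(g + 2)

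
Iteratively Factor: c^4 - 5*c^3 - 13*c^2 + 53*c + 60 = (c + 3)*(c^3 - 8*c^2 + 11*c + 20) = (c - 4)*(c + 3)*(c^2 - 4*c - 5) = (c - 5)*(c - 4)*(c + 3)*(c + 1)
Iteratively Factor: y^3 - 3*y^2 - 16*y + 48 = (y - 4)*(y^2 + y - 12) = (y - 4)*(y + 4)*(y - 3)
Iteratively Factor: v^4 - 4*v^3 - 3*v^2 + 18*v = (v)*(v^3 - 4*v^2 - 3*v + 18) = v*(v + 2)*(v^2 - 6*v + 9) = v*(v - 3)*(v + 2)*(v - 3)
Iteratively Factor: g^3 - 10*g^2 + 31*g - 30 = (g - 5)*(g^2 - 5*g + 6) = (g - 5)*(g - 2)*(g - 3)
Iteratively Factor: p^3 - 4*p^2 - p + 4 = (p - 4)*(p^2 - 1) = (p - 4)*(p + 1)*(p - 1)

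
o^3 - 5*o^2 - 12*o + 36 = (o - 6)*(o - 2)*(o + 3)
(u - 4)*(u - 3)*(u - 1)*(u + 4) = u^4 - 4*u^3 - 13*u^2 + 64*u - 48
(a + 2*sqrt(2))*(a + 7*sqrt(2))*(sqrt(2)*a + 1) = sqrt(2)*a^3 + 19*a^2 + 37*sqrt(2)*a + 28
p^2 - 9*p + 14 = (p - 7)*(p - 2)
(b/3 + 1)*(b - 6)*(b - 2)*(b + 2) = b^4/3 - b^3 - 22*b^2/3 + 4*b + 24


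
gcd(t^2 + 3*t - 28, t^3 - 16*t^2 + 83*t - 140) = t - 4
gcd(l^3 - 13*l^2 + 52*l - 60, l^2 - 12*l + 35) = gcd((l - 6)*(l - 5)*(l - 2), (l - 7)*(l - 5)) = l - 5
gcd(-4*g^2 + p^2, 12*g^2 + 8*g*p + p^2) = 2*g + p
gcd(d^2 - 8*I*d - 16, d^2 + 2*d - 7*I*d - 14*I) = 1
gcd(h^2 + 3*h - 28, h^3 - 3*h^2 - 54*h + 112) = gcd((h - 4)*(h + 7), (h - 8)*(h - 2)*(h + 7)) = h + 7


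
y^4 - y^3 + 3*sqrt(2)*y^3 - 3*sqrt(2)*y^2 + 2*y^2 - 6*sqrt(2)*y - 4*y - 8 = (y - 2)*(y + 1)*(y + sqrt(2))*(y + 2*sqrt(2))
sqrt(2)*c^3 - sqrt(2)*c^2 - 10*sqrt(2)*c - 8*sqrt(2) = (c - 4)*(c + 2)*(sqrt(2)*c + sqrt(2))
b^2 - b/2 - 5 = (b - 5/2)*(b + 2)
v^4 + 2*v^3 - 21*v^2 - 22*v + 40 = (v - 4)*(v - 1)*(v + 2)*(v + 5)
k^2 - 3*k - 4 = (k - 4)*(k + 1)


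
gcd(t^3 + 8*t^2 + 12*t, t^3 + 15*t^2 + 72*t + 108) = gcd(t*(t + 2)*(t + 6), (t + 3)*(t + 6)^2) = t + 6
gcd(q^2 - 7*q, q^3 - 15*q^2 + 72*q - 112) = q - 7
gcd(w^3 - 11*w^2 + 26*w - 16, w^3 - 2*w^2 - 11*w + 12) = w - 1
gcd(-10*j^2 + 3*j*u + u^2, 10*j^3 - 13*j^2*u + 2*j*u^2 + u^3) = -10*j^2 + 3*j*u + u^2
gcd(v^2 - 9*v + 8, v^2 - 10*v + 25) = 1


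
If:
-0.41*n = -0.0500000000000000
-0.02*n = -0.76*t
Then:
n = 0.12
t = 0.00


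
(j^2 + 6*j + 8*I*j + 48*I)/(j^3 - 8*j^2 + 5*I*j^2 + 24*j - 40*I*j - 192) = (j + 6)/(j^2 - j*(8 + 3*I) + 24*I)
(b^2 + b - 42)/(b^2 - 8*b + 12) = (b + 7)/(b - 2)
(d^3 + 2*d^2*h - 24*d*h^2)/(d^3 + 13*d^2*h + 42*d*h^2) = (d - 4*h)/(d + 7*h)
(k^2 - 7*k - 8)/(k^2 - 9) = (k^2 - 7*k - 8)/(k^2 - 9)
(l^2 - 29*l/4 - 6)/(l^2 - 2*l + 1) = (l^2 - 29*l/4 - 6)/(l^2 - 2*l + 1)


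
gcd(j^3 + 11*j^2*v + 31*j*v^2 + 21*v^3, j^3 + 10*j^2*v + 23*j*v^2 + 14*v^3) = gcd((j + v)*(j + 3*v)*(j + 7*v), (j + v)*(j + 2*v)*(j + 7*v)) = j^2 + 8*j*v + 7*v^2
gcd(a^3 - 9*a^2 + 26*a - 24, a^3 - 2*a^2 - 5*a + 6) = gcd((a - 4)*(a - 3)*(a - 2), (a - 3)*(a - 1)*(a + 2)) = a - 3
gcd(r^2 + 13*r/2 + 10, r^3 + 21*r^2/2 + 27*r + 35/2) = r + 5/2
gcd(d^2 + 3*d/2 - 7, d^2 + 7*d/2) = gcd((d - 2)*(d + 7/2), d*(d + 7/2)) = d + 7/2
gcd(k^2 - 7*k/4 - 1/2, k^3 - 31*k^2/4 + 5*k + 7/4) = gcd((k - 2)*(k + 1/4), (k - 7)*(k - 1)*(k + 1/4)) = k + 1/4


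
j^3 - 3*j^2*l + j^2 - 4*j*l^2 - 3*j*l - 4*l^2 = (j + 1)*(j - 4*l)*(j + l)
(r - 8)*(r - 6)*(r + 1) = r^3 - 13*r^2 + 34*r + 48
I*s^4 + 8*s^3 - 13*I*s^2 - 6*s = s*(s - 6*I)*(s - I)*(I*s + 1)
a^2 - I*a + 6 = (a - 3*I)*(a + 2*I)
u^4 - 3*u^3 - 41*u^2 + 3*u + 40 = (u - 8)*(u - 1)*(u + 1)*(u + 5)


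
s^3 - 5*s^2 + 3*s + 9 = (s - 3)^2*(s + 1)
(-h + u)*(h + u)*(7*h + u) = -7*h^3 - h^2*u + 7*h*u^2 + u^3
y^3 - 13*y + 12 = (y - 3)*(y - 1)*(y + 4)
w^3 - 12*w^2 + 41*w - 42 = (w - 7)*(w - 3)*(w - 2)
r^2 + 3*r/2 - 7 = (r - 2)*(r + 7/2)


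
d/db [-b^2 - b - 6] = -2*b - 1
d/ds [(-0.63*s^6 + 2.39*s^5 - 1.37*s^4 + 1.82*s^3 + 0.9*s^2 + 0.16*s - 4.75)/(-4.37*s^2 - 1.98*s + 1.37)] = (11.0124*s^7 - 25.0959*s^6 - 12.1336*s^5 + 16.5559*s^4 - 14.7148*s^3 + 6.3974*s^2 - 39.049*s - 9.1858)/(19.0969*s^4 + 17.3052*s^3 - 8.0534*s^2 - 5.4252*s + 1.8769)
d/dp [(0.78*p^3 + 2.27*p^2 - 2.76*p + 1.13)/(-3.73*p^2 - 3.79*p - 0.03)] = (-2.9094*p^4 - 5.9124*p^3 - 18.9683*p^2 + 8.2936*p + 4.3655)/(13.9129*p^4 + 28.2734*p^3 + 14.5879*p^2 + 0.2274*p + 0.0009)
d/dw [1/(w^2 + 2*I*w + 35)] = 2*(-w - I)/(w^2 + 2*I*w + 35)^2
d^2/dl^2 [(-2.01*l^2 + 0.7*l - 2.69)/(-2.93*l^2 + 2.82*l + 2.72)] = (21.196792*l^3 + 234.673662*l^2 - 166.830684*l + 126.140488)/(25.153757*l^6 - 72.628254*l^5 - 0.151188000000019*l^4 + 112.419864*l^3 + 0.140352000000021*l^2 - 62.590464*l - 20.123648)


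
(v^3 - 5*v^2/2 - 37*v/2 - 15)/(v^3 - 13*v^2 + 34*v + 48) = (v + 5/2)/(v - 8)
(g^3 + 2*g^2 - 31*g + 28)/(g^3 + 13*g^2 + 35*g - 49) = (g - 4)/(g + 7)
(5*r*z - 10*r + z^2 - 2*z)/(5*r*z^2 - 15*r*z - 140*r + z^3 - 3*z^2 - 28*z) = (z - 2)/(z^2 - 3*z - 28)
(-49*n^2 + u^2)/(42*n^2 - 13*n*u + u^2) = (7*n + u)/(-6*n + u)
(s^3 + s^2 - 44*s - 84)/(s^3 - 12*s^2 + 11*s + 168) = (s^2 + 8*s + 12)/(s^2 - 5*s - 24)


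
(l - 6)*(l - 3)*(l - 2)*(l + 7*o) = l^4 + 7*l^3*o - 11*l^3 - 77*l^2*o + 36*l^2 + 252*l*o - 36*l - 252*o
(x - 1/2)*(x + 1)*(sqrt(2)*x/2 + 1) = sqrt(2)*x^3/2 + sqrt(2)*x^2/4 + x^2 - sqrt(2)*x/4 + x/2 - 1/2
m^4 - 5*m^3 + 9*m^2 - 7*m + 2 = (m - 2)*(m - 1)^3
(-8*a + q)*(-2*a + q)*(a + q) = 16*a^3 + 6*a^2*q - 9*a*q^2 + q^3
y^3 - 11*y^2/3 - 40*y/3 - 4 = (y - 6)*(y + 1/3)*(y + 2)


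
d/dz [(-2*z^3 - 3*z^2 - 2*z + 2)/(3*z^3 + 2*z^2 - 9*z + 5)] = (5*z^4 + 48*z^3 - 17*z^2 - 38*z + 8)/(9*z^6 + 12*z^5 - 50*z^4 - 6*z^3 + 101*z^2 - 90*z + 25)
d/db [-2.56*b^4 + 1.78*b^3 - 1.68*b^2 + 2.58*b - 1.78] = -10.24*b^3 + 5.34*b^2 - 3.36*b + 2.58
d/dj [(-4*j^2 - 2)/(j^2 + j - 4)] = 2*(-2*j^2 + 18*j + 1)/(j^4 + 2*j^3 - 7*j^2 - 8*j + 16)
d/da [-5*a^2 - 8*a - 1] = -10*a - 8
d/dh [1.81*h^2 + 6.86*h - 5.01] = 3.62*h + 6.86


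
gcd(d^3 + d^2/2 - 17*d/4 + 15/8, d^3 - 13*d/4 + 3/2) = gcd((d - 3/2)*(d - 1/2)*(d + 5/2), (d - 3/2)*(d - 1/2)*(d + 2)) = d^2 - 2*d + 3/4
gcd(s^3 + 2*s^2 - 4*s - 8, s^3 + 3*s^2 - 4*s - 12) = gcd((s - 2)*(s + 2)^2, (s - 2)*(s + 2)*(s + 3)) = s^2 - 4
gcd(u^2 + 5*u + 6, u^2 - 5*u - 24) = u + 3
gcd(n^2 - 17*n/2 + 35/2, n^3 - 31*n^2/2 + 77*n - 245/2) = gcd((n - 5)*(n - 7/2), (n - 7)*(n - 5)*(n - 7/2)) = n^2 - 17*n/2 + 35/2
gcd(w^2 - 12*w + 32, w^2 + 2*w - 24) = w - 4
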